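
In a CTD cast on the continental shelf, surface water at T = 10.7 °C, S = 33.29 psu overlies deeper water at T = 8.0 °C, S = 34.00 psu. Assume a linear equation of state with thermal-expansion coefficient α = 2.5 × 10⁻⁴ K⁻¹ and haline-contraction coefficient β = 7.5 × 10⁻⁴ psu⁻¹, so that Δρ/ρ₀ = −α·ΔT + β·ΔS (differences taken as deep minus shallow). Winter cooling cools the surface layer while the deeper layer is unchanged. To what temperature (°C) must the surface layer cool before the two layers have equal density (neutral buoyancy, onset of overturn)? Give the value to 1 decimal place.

Neutral buoyancy requires Δρ = 0, i.e. −α(T_deep − T_surf′) + β(S_deep − S_surf) = 0.
T_surf′ = T_deep − (β/α)·ΔS = 8.0 − (7.5 × 10⁻⁴/2.5 × 10⁻⁴)·(+0.71) = 5.870 °C.
Cooling required: 10.7 − (5.870) = 4.830 °C.

5.9 °C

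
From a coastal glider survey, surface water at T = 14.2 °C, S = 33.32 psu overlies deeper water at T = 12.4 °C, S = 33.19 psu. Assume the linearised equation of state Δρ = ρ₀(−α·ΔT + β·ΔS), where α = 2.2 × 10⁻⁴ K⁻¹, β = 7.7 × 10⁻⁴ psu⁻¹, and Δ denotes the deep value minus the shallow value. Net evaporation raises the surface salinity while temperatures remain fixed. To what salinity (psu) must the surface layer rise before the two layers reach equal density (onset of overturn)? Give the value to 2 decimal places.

33.70 psu

Neutral buoyancy requires −α(T_deep − T_surf) + β(S_deep − S_surf′) = 0.
S_surf′ = S_deep − (α/β)·ΔT = 33.19 − (2.2 × 10⁻⁴/7.7 × 10⁻⁴)·(-1.8) = 33.7043 psu.
Increase required: 33.7043 − 33.32 = 0.3843 psu.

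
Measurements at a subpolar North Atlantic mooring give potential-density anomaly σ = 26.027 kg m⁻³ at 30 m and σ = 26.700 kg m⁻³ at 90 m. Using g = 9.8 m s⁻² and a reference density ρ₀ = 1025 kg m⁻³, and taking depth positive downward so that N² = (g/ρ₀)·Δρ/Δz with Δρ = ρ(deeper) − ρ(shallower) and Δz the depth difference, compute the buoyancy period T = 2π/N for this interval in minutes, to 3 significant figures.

10.1 min

Δρ = 1026.700 − 1026.027 = 0.673 kg m⁻³ over Δz = 90 − 30 = 60 m.
N² = (9.8/1025) × (0.673/60) = 1.0724 × 10⁻⁴ s⁻².
N = √(1.0724 × 10⁻⁴) = 0.010356 rad s⁻¹, so T = 2π/N = 606.72 s = 10.112 min ≈ 10.1 min.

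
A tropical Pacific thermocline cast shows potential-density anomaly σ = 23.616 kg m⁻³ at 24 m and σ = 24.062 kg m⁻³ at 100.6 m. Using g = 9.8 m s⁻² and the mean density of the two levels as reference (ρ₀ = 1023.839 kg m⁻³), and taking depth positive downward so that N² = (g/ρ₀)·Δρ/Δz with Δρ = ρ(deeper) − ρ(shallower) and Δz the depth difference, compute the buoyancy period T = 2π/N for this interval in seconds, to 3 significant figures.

842 s

Δρ = 1024.062 − 1023.616 = 0.446 kg m⁻³ over Δz = 100.6 − 24 = 76.6 m.
N² = (9.8/1023.839) × (0.446/76.6) = 5.5731 × 10⁻⁵ s⁻².
N = √(5.5731 × 10⁻⁵) = 7.4653 × 10⁻³ rad s⁻¹, so T = 2π/N = 841.65 s ≈ 842 s.
Since Δρ > 0 the layer is stably stratified.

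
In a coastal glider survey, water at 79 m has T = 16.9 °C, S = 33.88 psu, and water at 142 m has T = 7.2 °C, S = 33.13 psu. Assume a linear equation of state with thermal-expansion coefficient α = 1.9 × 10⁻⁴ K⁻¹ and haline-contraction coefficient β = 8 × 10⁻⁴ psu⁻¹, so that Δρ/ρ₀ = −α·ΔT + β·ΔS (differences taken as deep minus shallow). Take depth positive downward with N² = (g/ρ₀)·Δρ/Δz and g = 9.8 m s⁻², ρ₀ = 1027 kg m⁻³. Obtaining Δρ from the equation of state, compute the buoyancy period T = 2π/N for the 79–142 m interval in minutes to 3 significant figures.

7.53 min

ΔT = -9.7 K, ΔS = -0.75 psu (deep − shallow).
Δρ/ρ₀ = −αΔT + βΔS = 1.843 × 10⁻³ − 6.00 × 10⁻⁴ = 1.243 × 10⁻³, so Δρ ≈ 1.277 kg m⁻³.
N² = (g/ρ₀)·Δρ/Δz = g·(Δρ/ρ₀)/Δz = 9.8 × 1.243 × 10⁻³ / 63 = 1.9336 × 10⁻⁴ s⁻².
N = √(1.9336 × 10⁻⁴) = 0.013905 rad s⁻¹ → T = 2π/N = 451.87 s = 7.5312 min ≈ 7.53 min.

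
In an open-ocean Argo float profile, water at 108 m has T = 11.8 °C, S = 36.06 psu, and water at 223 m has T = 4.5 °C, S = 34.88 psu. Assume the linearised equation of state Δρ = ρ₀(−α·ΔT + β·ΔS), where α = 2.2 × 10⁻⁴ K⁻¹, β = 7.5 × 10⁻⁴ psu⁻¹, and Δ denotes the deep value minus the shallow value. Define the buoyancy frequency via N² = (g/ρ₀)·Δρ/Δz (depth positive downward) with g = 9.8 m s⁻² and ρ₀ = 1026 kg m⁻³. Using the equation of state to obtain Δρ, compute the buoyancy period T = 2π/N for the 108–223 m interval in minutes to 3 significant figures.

ΔT = -7.3 K, ΔS = -1.18 psu (deep − shallow).
Δρ/ρ₀ = −αΔT + βΔS = 1.606 × 10⁻³ − 8.85 × 10⁻⁴ = 7.21 × 10⁻⁴, so Δρ ≈ 0.7397 kg m⁻³.
N² = (g/ρ₀)·Δρ/Δz = g·(Δρ/ρ₀)/Δz = 9.8 × 7.21 × 10⁻⁴ / 115 = 6.1442 × 10⁻⁵ s⁻².
N = √(6.1442 × 10⁻⁵) = 7.8385 × 10⁻³ rad s⁻¹ → T = 2π/N = 801.58 s = 13.360 min ≈ 13.4 min.

13.4 min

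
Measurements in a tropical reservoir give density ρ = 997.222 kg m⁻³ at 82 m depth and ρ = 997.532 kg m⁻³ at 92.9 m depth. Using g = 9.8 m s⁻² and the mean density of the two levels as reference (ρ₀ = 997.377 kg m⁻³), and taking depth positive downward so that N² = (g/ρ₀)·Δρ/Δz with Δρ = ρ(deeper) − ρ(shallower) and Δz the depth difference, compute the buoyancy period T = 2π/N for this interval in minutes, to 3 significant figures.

6.26 min

Δρ = 997.532 − 997.222 = 0.310 kg m⁻³ over Δz = 92.9 − 82 = 10.9 m.
N² = (9.8/997.377) × (0.310/10.9) = 2.7945 × 10⁻⁴ s⁻².
N = √(2.7945 × 10⁻⁴) = 0.016717 rad s⁻¹, so T = 2π/N = 375.86 s = 6.2643 min ≈ 6.26 min.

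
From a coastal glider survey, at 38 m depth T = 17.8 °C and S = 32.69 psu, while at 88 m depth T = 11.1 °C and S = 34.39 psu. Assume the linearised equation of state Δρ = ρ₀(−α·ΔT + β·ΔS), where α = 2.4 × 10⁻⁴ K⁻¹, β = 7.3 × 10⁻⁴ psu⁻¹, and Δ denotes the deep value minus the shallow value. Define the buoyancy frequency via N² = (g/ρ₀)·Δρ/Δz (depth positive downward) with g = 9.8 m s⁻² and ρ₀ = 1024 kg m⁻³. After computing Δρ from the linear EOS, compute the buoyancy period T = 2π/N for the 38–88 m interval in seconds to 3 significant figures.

266 s

ΔT = -6.7 K, ΔS = +1.70 psu (deep − shallow).
Δρ/ρ₀ = −αΔT + βΔS = 1.608 × 10⁻³ + 1.241 × 10⁻³ = 2.849 × 10⁻³, so Δρ ≈ 2.917 kg m⁻³.
N² = (g/ρ₀)·Δρ/Δz = g·(Δρ/ρ₀)/Δz = 9.8 × 2.849 × 10⁻³ / 50 = 5.5840 × 10⁻⁴ s⁻².
N = √(5.5840 × 10⁻⁴) = 0.023630 rad s⁻¹ → T = 2π/N = 265.90 s ≈ 266 s.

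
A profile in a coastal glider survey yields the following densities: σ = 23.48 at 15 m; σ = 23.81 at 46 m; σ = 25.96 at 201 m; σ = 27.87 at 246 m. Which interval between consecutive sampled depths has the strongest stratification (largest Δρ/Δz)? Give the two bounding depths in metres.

201–246 m

Compute the density gradient over each adjacent pair:
  15–46 m: Δρ/Δz = 0.33/31 = 0.011 kg m⁻⁴
  46–201 m: Δρ/Δz = 2.15/155 = 0.014 kg m⁻⁴
  201–246 m: Δρ/Δz = 1.91/45 = 0.042 kg m⁻⁴
The largest gradient is in the 201–246 m interval — the pycnocline.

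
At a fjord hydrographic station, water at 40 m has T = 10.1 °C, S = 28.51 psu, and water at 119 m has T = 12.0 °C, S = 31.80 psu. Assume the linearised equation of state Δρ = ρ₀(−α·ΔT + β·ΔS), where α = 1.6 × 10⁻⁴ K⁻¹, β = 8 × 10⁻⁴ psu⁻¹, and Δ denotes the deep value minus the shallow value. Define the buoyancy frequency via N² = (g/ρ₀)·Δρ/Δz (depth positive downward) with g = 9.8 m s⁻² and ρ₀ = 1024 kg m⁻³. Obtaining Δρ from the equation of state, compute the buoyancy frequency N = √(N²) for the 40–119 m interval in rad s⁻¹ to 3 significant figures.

0.0170 rad s⁻¹

ΔT = +1.9 K, ΔS = +3.29 psu (deep − shallow).
Δρ/ρ₀ = −αΔT + βΔS = -3.04 × 10⁻⁴ + 2.632 × 10⁻³ = 2.328 × 10⁻³, so Δρ ≈ 2.384 kg m⁻³.
N² = (g/ρ₀)·Δρ/Δz = g·(Δρ/ρ₀)/Δz = 9.8 × 2.328 × 10⁻³ / 79 = 2.8879 × 10⁻⁴ s⁻².
N = √(2.8879 × 10⁻⁴) = 0.016994 rad s⁻¹ ≈ 0.0170 rad s⁻¹.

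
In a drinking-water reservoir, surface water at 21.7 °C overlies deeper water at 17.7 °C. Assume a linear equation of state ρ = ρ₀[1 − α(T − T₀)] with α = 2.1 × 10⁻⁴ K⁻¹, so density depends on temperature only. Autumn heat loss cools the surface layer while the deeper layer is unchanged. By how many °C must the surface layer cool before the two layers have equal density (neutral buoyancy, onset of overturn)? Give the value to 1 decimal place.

With temperature the only control, equal density requires T_surf′ = T_deep.
T_surf′ = 17.7 °C.
Cooling required: 21.7 − 17.7 = 4.0 °C.

4.0 °C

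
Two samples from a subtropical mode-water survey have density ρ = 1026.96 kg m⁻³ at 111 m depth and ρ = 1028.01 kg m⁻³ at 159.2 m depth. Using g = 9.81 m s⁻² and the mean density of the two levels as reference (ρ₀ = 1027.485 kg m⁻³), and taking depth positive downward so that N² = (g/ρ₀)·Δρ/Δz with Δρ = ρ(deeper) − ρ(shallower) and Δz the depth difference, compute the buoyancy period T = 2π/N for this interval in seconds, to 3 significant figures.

Δρ = 1028.01 − 1026.96 = 1.05 kg m⁻³ over Δz = 159.2 − 111 = 48.2 m.
N² = (9.81/1027.485) × (1.05/48.2) = 2.0799 × 10⁻⁴ s⁻².
N = √(2.0799 × 10⁻⁴) = 0.014422 rad s⁻¹, so T = 2π/N = 435.67 s ≈ 436 s.
A positive N² confirms static stability across the interval.

436 s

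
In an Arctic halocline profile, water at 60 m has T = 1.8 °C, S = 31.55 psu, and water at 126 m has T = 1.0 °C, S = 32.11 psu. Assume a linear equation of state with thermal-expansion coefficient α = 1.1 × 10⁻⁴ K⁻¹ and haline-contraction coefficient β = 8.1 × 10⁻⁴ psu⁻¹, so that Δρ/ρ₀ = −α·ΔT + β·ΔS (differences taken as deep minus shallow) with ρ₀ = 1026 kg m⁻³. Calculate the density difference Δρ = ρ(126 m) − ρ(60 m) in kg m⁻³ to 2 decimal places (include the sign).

ΔT = -0.8 K, ΔS = +0.56 psu (deep − shallow).
Δρ/ρ₀ = −(1.1 × 10⁻⁴)(-0.8) + (8.1 × 10⁻⁴)(+0.56) = 5.416 × 10⁻⁴.
Δρ = 1026 × (5.416 × 10⁻⁴) = +0.56 kg m⁻³.
Positive Δρ: denser below, stable.

+0.56 kg m⁻³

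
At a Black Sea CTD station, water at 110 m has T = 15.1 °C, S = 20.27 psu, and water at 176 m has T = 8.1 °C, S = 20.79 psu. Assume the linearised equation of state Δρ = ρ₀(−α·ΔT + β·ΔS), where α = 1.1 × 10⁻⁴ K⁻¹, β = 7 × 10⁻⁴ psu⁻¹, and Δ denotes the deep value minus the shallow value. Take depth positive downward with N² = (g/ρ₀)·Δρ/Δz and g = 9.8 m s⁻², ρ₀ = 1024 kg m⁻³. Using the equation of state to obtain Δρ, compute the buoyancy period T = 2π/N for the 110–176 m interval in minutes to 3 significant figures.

8.07 min

ΔT = -7.0 K, ΔS = +0.52 psu (deep − shallow).
Δρ/ρ₀ = −αΔT + βΔS = 7.70 × 10⁻⁴ + 3.64 × 10⁻⁴ = 1.134 × 10⁻³, so Δρ ≈ 1.161 kg m⁻³.
N² = (g/ρ₀)·Δρ/Δz = g·(Δρ/ρ₀)/Δz = 9.8 × 1.134 × 10⁻³ / 66 = 1.6838 × 10⁻⁴ s⁻².
N = √(1.6838 × 10⁻⁴) = 0.012976 rad s⁻¹ → T = 2π/N = 484.22 s = 8.0703 min ≈ 8.07 min.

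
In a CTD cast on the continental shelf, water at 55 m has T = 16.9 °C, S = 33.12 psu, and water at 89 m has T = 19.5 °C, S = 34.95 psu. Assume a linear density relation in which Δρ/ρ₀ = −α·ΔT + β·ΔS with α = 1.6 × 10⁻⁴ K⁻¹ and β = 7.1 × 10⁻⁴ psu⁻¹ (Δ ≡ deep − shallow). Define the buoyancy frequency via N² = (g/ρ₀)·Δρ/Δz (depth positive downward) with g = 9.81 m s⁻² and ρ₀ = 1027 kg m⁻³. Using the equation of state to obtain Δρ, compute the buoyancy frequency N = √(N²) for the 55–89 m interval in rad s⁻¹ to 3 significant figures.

0.0160 rad s⁻¹

ΔT = +2.6 K, ΔS = +1.83 psu (deep − shallow).
Δρ/ρ₀ = −αΔT + βΔS = -4.16 × 10⁻⁴ + 1.2993 × 10⁻³ = 8.833 × 10⁻⁴, so Δρ ≈ 0.9071 kg m⁻³.
N² = (g/ρ₀)·Δρ/Δz = g·(Δρ/ρ₀)/Δz = 9.81 × 8.833 × 10⁻⁴ / 34 = 2.5486 × 10⁻⁴ s⁻².
N = √(2.5486 × 10⁻⁴) = 0.015964 rad s⁻¹ ≈ 0.0160 rad s⁻¹.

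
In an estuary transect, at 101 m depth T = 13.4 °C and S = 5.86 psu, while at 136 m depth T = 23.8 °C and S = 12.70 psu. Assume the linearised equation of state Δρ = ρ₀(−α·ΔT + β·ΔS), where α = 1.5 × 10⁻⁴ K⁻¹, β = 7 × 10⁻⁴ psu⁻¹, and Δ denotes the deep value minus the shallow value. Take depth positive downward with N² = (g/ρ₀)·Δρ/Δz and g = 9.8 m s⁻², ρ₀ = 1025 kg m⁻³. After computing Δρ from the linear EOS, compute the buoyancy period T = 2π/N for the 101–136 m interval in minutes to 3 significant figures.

ΔT = +10.4 K, ΔS = +6.84 psu (deep − shallow).
Δρ/ρ₀ = −αΔT + βΔS = -1.56 × 10⁻³ + 4.788 × 10⁻³ = 3.228 × 10⁻³, so Δρ ≈ 3.309 kg m⁻³.
N² = (g/ρ₀)·Δρ/Δz = g·(Δρ/ρ₀)/Δz = 9.8 × 3.228 × 10⁻³ / 35 = 9.0384 × 10⁻⁴ s⁻².
N = √(9.0384 × 10⁻⁴) = 0.030064 rad s⁻¹ → T = 2π/N = 208.99 s = 3.4832 min ≈ 3.48 min.

3.48 min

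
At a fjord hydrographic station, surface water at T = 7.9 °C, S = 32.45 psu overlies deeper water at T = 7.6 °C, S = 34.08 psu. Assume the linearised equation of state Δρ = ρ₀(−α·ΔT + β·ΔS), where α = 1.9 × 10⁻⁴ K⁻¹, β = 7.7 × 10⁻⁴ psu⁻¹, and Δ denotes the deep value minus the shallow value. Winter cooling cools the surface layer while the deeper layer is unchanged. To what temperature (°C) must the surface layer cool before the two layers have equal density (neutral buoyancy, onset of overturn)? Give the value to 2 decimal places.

0.99 °C

Neutral buoyancy requires Δρ = 0, i.e. −α(T_deep − T_surf′) + β(S_deep − S_surf) = 0.
T_surf′ = T_deep − (β/α)·ΔS = 7.6 − (7.7 × 10⁻⁴/1.9 × 10⁻⁴)·(+1.63) = 0.9942 °C.
Cooling required: 7.9 − (0.9942) = 6.9058 °C.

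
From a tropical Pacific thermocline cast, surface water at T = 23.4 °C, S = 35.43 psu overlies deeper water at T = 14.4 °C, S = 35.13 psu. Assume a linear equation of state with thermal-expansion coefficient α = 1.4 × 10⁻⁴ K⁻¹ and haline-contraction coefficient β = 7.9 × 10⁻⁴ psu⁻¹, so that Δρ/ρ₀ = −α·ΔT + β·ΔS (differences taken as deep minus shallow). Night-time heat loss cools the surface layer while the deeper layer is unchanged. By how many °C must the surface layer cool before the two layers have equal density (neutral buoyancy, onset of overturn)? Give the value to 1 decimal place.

Neutral buoyancy requires Δρ = 0, i.e. −α(T_deep − T_surf′) + β(S_deep − S_surf) = 0.
T_surf′ = T_deep − (β/α)·ΔS = 14.4 − (7.9 × 10⁻⁴/1.4 × 10⁻⁴)·(-0.30) = 16.093 °C.
Cooling required: 23.4 − (16.093) = 7.307 °C.

7.3 °C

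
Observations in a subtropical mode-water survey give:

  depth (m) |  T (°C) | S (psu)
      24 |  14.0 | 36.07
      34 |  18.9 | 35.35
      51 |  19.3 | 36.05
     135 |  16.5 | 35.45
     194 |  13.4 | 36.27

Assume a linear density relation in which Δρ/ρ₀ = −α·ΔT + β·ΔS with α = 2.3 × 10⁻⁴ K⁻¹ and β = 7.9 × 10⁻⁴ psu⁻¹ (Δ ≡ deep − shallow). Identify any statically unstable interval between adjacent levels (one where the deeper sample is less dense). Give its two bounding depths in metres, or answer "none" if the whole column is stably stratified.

24–34 m

Evaluate Δρ/ρ₀ = −αΔT + βΔS across each adjacent pair:
  24–34 m: −αΔT+βΔS = −(2.3 × 10⁻⁴)(+4.9)+(7.9 × 10⁻⁴)(-0.72) = -1.7 × 10⁻³ → UNSTABLE
  34–51 m: −αΔT+βΔS = −(2.3 × 10⁻⁴)(+0.4)+(7.9 × 10⁻⁴)(+0.70) = 4.6 × 10⁻⁴ → stable
  51–135 m: −αΔT+βΔS = −(2.3 × 10⁻⁴)(-2.8)+(7.9 × 10⁻⁴)(-0.60) = 1.7 × 10⁻⁴ → stable
  135–194 m: −αΔT+βΔS = −(2.3 × 10⁻⁴)(-3.1)+(7.9 × 10⁻⁴)(+0.82) = 1.4 × 10⁻³ → stable
The 24–34 m interval has Δρ < 0: lighter water underlies denser water.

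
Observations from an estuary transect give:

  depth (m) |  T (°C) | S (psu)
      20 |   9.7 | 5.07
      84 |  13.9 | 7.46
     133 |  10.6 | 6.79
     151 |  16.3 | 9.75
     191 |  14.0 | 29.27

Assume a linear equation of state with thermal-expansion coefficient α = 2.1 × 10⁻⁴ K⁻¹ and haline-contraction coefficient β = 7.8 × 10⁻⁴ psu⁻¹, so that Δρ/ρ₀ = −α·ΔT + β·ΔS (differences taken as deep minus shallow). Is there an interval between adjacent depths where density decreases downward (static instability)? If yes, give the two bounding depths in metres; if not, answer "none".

Evaluate Δρ/ρ₀ = −αΔT + βΔS across each adjacent pair:
  20–84 m: −αΔT+βΔS = −(2.1 × 10⁻⁴)(+4.2)+(7.8 × 10⁻⁴)(+2.39) = 9.8 × 10⁻⁴ → stable
  84–133 m: −αΔT+βΔS = −(2.1 × 10⁻⁴)(-3.3)+(7.8 × 10⁻⁴)(-0.67) = 1.7 × 10⁻⁴ → stable
  133–151 m: −αΔT+βΔS = −(2.1 × 10⁻⁴)(+5.7)+(7.8 × 10⁻⁴)(+2.96) = 1.1 × 10⁻³ → stable
  151–191 m: −αΔT+βΔS = −(2.1 × 10⁻⁴)(-2.3)+(7.8 × 10⁻⁴)(+19.52) = 0.016 → stable
Every interval has Δρ > 0: the column is stably stratified throughout.

none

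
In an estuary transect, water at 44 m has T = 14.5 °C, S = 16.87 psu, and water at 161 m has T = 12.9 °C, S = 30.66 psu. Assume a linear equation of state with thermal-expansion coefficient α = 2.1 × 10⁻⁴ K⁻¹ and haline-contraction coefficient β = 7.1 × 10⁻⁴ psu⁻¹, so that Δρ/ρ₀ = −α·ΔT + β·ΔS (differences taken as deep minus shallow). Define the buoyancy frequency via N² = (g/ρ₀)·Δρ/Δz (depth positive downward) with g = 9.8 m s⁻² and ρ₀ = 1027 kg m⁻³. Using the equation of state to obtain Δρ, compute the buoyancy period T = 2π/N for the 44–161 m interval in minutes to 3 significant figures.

3.60 min

ΔT = -1.6 K, ΔS = +13.79 psu (deep − shallow).
Δρ/ρ₀ = −αΔT + βΔS = 3.36 × 10⁻⁴ + 9.7909 × 10⁻³ = 0.0101269, so Δρ ≈ 10.40 kg m⁻³.
N² = (g/ρ₀)·Δρ/Δz = g·(Δρ/ρ₀)/Δz = 9.8 × 0.0101269 / 117 = 8.4824 × 10⁻⁴ s⁻².
N = √(8.4824 × 10⁻⁴) = 0.029125 rad s⁻¹ → T = 2π/N = 215.73 s = 3.5955 min ≈ 3.60 min.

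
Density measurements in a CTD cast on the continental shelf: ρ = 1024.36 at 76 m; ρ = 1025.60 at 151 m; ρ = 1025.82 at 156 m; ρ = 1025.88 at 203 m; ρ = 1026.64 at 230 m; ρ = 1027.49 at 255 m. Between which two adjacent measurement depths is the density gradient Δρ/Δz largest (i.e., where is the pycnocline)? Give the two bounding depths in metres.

Compute the density gradient over each adjacent pair:
  76–151 m: Δρ/Δz = 1.24/75 = 0.017 kg m⁻⁴
  151–156 m: Δρ/Δz = 0.22/5 = 0.044 kg m⁻⁴
  156–203 m: Δρ/Δz = 0.06/47 = 1.3 × 10⁻³ kg m⁻⁴
  203–230 m: Δρ/Δz = 0.76/27 = 0.028 kg m⁻⁴
  230–255 m: Δρ/Δz = 0.85/25 = 0.034 kg m⁻⁴
The largest gradient is in the 151–156 m interval — the pycnocline.

151–156 m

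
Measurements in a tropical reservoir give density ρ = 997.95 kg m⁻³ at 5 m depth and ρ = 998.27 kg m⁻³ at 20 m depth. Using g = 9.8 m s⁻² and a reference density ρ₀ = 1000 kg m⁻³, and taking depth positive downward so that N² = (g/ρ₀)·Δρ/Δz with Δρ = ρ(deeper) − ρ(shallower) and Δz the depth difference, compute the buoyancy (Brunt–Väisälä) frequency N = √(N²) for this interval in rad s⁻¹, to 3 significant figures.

0.0145 rad s⁻¹

Δρ = 998.27 − 997.95 = 0.32 kg m⁻³ over Δz = 20 − 5 = 15 m.
N² = (9.8/1000) × (0.32/15) = 2.0907 × 10⁻⁴ s⁻².
N = √(2.0907 × 10⁻⁴) = 0.014459 rad s⁻¹ ≈ 0.0145 rad s⁻¹.
A positive N² confirms static stability across the interval.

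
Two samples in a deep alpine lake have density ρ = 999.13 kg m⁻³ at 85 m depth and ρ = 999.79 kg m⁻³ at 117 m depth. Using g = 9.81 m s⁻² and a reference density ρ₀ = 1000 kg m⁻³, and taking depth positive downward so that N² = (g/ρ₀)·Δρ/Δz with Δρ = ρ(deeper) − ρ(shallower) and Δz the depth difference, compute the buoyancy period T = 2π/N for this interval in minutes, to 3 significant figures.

Δρ = 999.79 − 999.13 = 0.66 kg m⁻³ over Δz = 117 − 85 = 32 m.
N² = (9.81/1000) × (0.66/32) = 2.0233 × 10⁻⁴ s⁻².
N = √(2.0233 × 10⁻⁴) = 0.014224 rad s⁻¹, so T = 2π/N = 441.73 s = 7.3622 min ≈ 7.36 min.
Since Δρ > 0 the layer is stably stratified.

7.36 min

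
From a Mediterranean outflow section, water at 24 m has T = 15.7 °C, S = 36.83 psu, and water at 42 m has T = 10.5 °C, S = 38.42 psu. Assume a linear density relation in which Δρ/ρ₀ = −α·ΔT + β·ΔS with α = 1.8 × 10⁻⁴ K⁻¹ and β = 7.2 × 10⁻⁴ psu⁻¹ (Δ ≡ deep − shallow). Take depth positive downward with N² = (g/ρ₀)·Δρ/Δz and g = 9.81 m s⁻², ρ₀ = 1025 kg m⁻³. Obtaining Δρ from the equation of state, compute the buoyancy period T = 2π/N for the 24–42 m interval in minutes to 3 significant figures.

ΔT = -5.2 K, ΔS = +1.59 psu (deep − shallow).
Δρ/ρ₀ = −αΔT + βΔS = 9.36 × 10⁻⁴ + 1.1448 × 10⁻³ = 2.0808 × 10⁻³, so Δρ ≈ 2.133 kg m⁻³.
N² = (g/ρ₀)·Δρ/Δz = g·(Δρ/ρ₀)/Δz = 9.81 × 2.0808 × 10⁻³ / 18 = 1.1340 × 10⁻³ s⁻².
N = √(1.1340 × 10⁻³) = 0.033675 rad s⁻¹ → T = 2π/N = 186.58 s = 3.1097 min ≈ 3.11 min.

3.11 min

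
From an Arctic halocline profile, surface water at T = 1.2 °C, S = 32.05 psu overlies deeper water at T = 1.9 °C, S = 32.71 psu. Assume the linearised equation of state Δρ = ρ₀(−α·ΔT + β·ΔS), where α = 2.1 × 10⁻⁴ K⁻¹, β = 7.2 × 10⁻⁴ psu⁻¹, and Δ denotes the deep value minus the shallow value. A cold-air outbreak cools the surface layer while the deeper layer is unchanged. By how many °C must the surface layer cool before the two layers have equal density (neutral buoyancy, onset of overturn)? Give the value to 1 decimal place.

1.6 °C

Neutral buoyancy requires Δρ = 0, i.e. −α(T_deep − T_surf′) + β(S_deep − S_surf) = 0.
T_surf′ = T_deep − (β/α)·ΔS = 1.9 − (7.2 × 10⁻⁴/2.1 × 10⁻⁴)·(+0.66) = -0.363 °C.
Cooling required: 1.2 − (-0.363) = 1.563 °C.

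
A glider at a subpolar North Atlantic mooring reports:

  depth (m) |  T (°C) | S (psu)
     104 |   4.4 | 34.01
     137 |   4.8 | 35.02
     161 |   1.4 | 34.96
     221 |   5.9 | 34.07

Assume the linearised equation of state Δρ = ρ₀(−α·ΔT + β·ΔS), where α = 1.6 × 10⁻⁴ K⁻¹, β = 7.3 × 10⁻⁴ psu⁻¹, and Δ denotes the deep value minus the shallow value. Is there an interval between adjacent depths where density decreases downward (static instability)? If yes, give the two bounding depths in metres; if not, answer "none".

Evaluate Δρ/ρ₀ = −αΔT + βΔS across each adjacent pair:
  104–137 m: −αΔT+βΔS = −(1.6 × 10⁻⁴)(+0.4)+(7.3 × 10⁻⁴)(+1.01) = 6.7 × 10⁻⁴ → stable
  137–161 m: −αΔT+βΔS = −(1.6 × 10⁻⁴)(-3.4)+(7.3 × 10⁻⁴)(-0.06) = 5.0 × 10⁻⁴ → stable
  161–221 m: −αΔT+βΔS = −(1.6 × 10⁻⁴)(+4.5)+(7.3 × 10⁻⁴)(-0.89) = -1.4 × 10⁻³ → UNSTABLE
The 161–221 m interval has Δρ < 0: lighter water underlies denser water.

161–221 m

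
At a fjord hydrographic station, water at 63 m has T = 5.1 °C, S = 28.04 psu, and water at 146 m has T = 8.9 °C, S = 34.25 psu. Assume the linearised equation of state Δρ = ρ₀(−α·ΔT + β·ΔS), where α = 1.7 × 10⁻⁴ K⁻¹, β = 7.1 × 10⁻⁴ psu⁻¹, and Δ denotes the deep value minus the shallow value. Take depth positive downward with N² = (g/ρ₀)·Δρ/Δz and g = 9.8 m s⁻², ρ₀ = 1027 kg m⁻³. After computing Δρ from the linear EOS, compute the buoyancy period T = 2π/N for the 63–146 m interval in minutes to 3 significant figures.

4.97 min

ΔT = +3.8 K, ΔS = +6.21 psu (deep − shallow).
Δρ/ρ₀ = −αΔT + βΔS = -6.46 × 10⁻⁴ + 4.4091 × 10⁻³ = 3.7631 × 10⁻³, so Δρ ≈ 3.865 kg m⁻³.
N² = (g/ρ₀)·Δρ/Δz = g·(Δρ/ρ₀)/Δz = 9.8 × 3.7631 × 10⁻³ / 83 = 4.4432 × 10⁻⁴ s⁻².
N = √(4.4432 × 10⁻⁴) = 0.021079 rad s⁻¹ → T = 2π/N = 298.08 s = 4.9680 min ≈ 4.97 min.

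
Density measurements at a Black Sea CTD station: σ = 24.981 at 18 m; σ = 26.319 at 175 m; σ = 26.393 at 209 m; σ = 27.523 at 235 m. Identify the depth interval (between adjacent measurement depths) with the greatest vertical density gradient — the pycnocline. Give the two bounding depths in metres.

Compute the density gradient over each adjacent pair:
  18–175 m: Δρ/Δz = 1.338/157 = 8.5 × 10⁻³ kg m⁻⁴
  175–209 m: Δρ/Δz = 0.074/34 = 2.2 × 10⁻³ kg m⁻⁴
  209–235 m: Δρ/Δz = 1.130/26 = 0.043 kg m⁻⁴
The largest gradient is in the 209–235 m interval — the pycnocline.

209–235 m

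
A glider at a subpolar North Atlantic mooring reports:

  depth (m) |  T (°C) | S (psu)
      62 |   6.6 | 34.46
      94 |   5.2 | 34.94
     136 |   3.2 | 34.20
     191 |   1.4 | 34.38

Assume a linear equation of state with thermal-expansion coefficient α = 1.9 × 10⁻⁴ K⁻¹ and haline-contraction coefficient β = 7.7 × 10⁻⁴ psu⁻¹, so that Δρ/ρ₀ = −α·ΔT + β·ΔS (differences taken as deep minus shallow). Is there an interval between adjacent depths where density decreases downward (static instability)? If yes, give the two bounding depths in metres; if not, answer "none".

94–136 m

Evaluate Δρ/ρ₀ = −αΔT + βΔS across each adjacent pair:
  62–94 m: −αΔT+βΔS = −(1.9 × 10⁻⁴)(-1.4)+(7.7 × 10⁻⁴)(+0.48) = 6.4 × 10⁻⁴ → stable
  94–136 m: −αΔT+βΔS = −(1.9 × 10⁻⁴)(-2.0)+(7.7 × 10⁻⁴)(-0.74) = -1.9 × 10⁻⁴ → UNSTABLE
  136–191 m: −αΔT+βΔS = −(1.9 × 10⁻⁴)(-1.8)+(7.7 × 10⁻⁴)(+0.18) = 4.8 × 10⁻⁴ → stable
The 94–136 m interval has Δρ < 0: lighter water underlies denser water.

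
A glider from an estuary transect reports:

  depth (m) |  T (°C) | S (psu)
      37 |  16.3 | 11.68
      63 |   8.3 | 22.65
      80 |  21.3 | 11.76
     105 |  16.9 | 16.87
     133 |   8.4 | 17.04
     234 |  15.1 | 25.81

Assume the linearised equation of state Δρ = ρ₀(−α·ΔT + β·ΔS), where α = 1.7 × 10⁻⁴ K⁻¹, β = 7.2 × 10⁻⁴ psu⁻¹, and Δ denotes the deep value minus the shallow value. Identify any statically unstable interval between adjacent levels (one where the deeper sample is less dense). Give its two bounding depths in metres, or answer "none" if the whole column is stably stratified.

Evaluate Δρ/ρ₀ = −αΔT + βΔS across each adjacent pair:
  37–63 m: −αΔT+βΔS = −(1.7 × 10⁻⁴)(-8.0)+(7.2 × 10⁻⁴)(+10.97) = 9.3 × 10⁻³ → stable
  63–80 m: −αΔT+βΔS = −(1.7 × 10⁻⁴)(+13.0)+(7.2 × 10⁻⁴)(-10.89) = -0.010 → UNSTABLE
  80–105 m: −αΔT+βΔS = −(1.7 × 10⁻⁴)(-4.4)+(7.2 × 10⁻⁴)(+5.11) = 4.4 × 10⁻³ → stable
  105–133 m: −αΔT+βΔS = −(1.7 × 10⁻⁴)(-8.5)+(7.2 × 10⁻⁴)(+0.17) = 1.6 × 10⁻³ → stable
  133–234 m: −αΔT+βΔS = −(1.7 × 10⁻⁴)(+6.7)+(7.2 × 10⁻⁴)(+8.77) = 5.2 × 10⁻³ → stable
The 63–80 m interval has Δρ < 0: lighter water underlies denser water.

63–80 m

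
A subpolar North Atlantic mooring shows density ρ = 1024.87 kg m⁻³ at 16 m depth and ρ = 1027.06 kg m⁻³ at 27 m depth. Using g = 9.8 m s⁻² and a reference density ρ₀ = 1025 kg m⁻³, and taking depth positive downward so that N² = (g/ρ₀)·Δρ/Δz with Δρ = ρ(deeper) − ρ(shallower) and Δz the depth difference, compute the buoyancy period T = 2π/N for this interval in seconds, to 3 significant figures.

144 s

Δρ = 1027.06 − 1024.87 = 2.19 kg m⁻³ over Δz = 27 − 16 = 11 m.
N² = (9.8/1025) × (2.19/11) = 1.9035 × 10⁻³ s⁻².
N = √(1.9035 × 10⁻³) = 0.043629 rad s⁻¹, so T = 2π/N = 144.01 s ≈ 144 s.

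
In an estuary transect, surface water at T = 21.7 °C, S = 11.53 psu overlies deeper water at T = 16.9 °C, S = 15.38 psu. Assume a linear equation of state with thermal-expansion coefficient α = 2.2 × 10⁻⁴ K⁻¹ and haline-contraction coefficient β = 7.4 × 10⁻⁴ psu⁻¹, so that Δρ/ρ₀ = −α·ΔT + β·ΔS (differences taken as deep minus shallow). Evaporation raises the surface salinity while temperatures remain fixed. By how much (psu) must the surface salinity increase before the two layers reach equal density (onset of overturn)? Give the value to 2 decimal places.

Neutral buoyancy requires −α(T_deep − T_surf) + β(S_deep − S_surf′) = 0.
S_surf′ = S_deep − (α/β)·ΔT = 15.38 − (2.2 × 10⁻⁴/7.4 × 10⁻⁴)·(-4.8) = 16.8070 psu.
Increase required: 16.8070 − 11.53 = 5.2770 psu.

5.28 psu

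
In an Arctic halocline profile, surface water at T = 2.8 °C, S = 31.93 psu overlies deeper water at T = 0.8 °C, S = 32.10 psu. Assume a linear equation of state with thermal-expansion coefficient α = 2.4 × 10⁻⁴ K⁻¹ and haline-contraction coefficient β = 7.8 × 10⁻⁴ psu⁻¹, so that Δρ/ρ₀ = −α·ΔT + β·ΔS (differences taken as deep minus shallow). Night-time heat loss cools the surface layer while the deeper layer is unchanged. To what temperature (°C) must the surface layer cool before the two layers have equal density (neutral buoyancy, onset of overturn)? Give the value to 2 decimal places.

Neutral buoyancy requires Δρ = 0, i.e. −α(T_deep − T_surf′) + β(S_deep − S_surf) = 0.
T_surf′ = T_deep − (β/α)·ΔS = 0.8 − (7.8 × 10⁻⁴/2.4 × 10⁻⁴)·(+0.17) = 0.2475 °C.
Cooling required: 2.8 − (0.2475) = 2.5525 °C.

0.25 °C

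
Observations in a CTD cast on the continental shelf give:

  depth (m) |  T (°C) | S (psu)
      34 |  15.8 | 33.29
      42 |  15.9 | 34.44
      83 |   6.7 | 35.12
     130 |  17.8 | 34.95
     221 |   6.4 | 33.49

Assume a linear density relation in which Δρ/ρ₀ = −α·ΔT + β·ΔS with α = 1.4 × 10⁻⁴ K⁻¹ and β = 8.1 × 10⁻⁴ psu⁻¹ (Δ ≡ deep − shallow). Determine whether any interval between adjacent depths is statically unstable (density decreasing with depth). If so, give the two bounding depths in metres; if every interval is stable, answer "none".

Evaluate Δρ/ρ₀ = −αΔT + βΔS across each adjacent pair:
  34–42 m: −αΔT+βΔS = −(1.4 × 10⁻⁴)(+0.1)+(8.1 × 10⁻⁴)(+1.15) = 9.2 × 10⁻⁴ → stable
  42–83 m: −αΔT+βΔS = −(1.4 × 10⁻⁴)(-9.2)+(8.1 × 10⁻⁴)(+0.68) = 1.8 × 10⁻³ → stable
  83–130 m: −αΔT+βΔS = −(1.4 × 10⁻⁴)(+11.1)+(8.1 × 10⁻⁴)(-0.17) = -1.7 × 10⁻³ → UNSTABLE
  130–221 m: −αΔT+βΔS = −(1.4 × 10⁻⁴)(-11.4)+(8.1 × 10⁻⁴)(-1.46) = 4.1 × 10⁻⁴ → stable
The 83–130 m interval has Δρ < 0: lighter water underlies denser water.

83–130 m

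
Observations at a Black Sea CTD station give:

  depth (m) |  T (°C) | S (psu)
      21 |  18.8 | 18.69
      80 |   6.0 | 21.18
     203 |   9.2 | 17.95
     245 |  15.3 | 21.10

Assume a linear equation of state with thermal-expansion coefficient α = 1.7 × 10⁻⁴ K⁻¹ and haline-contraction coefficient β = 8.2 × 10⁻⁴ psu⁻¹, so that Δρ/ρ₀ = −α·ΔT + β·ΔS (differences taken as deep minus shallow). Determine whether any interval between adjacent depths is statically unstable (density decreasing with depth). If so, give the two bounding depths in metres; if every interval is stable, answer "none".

Evaluate Δρ/ρ₀ = −αΔT + βΔS across each adjacent pair:
  21–80 m: −αΔT+βΔS = −(1.7 × 10⁻⁴)(-12.8)+(8.2 × 10⁻⁴)(+2.49) = 4.2 × 10⁻³ → stable
  80–203 m: −αΔT+βΔS = −(1.7 × 10⁻⁴)(+3.2)+(8.2 × 10⁻⁴)(-3.23) = -3.2 × 10⁻³ → UNSTABLE
  203–245 m: −αΔT+βΔS = −(1.7 × 10⁻⁴)(+6.1)+(8.2 × 10⁻⁴)(+3.15) = 1.5 × 10⁻³ → stable
The 80–203 m interval has Δρ < 0: lighter water underlies denser water.

80–203 m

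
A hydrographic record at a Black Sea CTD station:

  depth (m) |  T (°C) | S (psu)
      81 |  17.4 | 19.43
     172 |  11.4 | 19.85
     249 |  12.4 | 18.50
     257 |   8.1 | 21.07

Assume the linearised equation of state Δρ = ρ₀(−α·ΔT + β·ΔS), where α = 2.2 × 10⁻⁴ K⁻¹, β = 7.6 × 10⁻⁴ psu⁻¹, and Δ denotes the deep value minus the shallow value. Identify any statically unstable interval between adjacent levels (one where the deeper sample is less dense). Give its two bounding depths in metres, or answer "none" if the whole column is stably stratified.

172–249 m

Evaluate Δρ/ρ₀ = −αΔT + βΔS across each adjacent pair:
  81–172 m: −αΔT+βΔS = −(2.2 × 10⁻⁴)(-6.0)+(7.6 × 10⁻⁴)(+0.42) = 1.6 × 10⁻³ → stable
  172–249 m: −αΔT+βΔS = −(2.2 × 10⁻⁴)(+1.0)+(7.6 × 10⁻⁴)(-1.35) = -1.2 × 10⁻³ → UNSTABLE
  249–257 m: −αΔT+βΔS = −(2.2 × 10⁻⁴)(-4.3)+(7.6 × 10⁻⁴)(+2.57) = 2.9 × 10⁻³ → stable
The 172–249 m interval has Δρ < 0: lighter water underlies denser water.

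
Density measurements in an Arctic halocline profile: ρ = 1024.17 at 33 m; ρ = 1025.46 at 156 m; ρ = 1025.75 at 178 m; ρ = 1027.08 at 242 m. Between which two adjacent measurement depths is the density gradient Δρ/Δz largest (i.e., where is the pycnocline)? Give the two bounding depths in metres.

Compute the density gradient over each adjacent pair:
  33–156 m: Δρ/Δz = 1.29/123 = 0.010 kg m⁻⁴
  156–178 m: Δρ/Δz = 0.29/22 = 0.013 kg m⁻⁴
  178–242 m: Δρ/Δz = 1.33/64 = 0.021 kg m⁻⁴
The largest gradient is in the 178–242 m interval — the pycnocline.

178–242 m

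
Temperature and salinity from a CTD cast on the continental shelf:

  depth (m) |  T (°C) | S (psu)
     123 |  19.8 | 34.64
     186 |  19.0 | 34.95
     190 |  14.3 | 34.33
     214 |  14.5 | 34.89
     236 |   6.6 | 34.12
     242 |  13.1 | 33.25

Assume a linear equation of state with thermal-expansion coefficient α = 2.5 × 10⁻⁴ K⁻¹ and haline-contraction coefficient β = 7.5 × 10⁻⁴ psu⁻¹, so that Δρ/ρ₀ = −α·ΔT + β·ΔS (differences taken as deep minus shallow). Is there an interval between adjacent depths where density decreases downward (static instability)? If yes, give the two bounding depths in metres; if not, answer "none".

Evaluate Δρ/ρ₀ = −αΔT + βΔS across each adjacent pair:
  123–186 m: −αΔT+βΔS = −(2.5 × 10⁻⁴)(-0.8)+(7.5 × 10⁻⁴)(+0.31) = 4.3 × 10⁻⁴ → stable
  186–190 m: −αΔT+βΔS = −(2.5 × 10⁻⁴)(-4.7)+(7.5 × 10⁻⁴)(-0.62) = 7.1 × 10⁻⁴ → stable
  190–214 m: −αΔT+βΔS = −(2.5 × 10⁻⁴)(+0.2)+(7.5 × 10⁻⁴)(+0.56) = 3.7 × 10⁻⁴ → stable
  214–236 m: −αΔT+βΔS = −(2.5 × 10⁻⁴)(-7.9)+(7.5 × 10⁻⁴)(-0.77) = 1.4 × 10⁻³ → stable
  236–242 m: −αΔT+βΔS = −(2.5 × 10⁻⁴)(+6.5)+(7.5 × 10⁻⁴)(-0.87) = -2.3 × 10⁻³ → UNSTABLE
The 236–242 m interval has Δρ < 0: lighter water underlies denser water.

236–242 m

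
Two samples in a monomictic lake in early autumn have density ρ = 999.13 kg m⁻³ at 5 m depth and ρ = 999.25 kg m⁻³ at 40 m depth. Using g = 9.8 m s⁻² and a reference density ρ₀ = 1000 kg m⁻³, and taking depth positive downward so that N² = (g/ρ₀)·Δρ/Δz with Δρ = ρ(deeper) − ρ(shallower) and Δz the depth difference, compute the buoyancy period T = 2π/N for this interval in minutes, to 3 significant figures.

18.1 min

Δρ = 999.25 − 999.13 = 0.12 kg m⁻³ over Δz = 40 − 5 = 35 m.
N² = (9.8/1000) × (0.12/35) = 3.3600 × 10⁻⁵ s⁻².
N = √(3.3600 × 10⁻⁵) = 5.7966 × 10⁻³ rad s⁻¹, so T = 2π/N = 1.0839 × 10³ s = 18.065 min ≈ 18.1 min.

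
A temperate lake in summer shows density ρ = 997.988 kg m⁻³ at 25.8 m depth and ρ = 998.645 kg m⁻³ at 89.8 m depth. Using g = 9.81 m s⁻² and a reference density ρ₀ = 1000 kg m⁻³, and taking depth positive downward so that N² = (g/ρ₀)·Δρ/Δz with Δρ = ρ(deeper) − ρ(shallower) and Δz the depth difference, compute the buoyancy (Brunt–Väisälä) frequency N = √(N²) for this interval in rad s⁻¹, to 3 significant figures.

Δρ = 998.645 − 997.988 = 0.657 kg m⁻³ over Δz = 89.8 − 25.8 = 64 m.
N² = (9.81/1000) × (0.657/64) = 1.0071 × 10⁻⁴ s⁻².
N = √(1.0071 × 10⁻⁴) = 0.010035 rad s⁻¹ ≈ 0.0100 rad s⁻¹.

0.0100 rad s⁻¹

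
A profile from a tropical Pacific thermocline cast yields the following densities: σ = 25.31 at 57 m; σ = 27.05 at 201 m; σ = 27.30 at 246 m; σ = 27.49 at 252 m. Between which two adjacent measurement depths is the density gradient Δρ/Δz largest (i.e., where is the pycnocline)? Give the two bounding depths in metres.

246–252 m

Compute the density gradient over each adjacent pair:
  57–201 m: Δρ/Δz = 1.74/144 = 0.012 kg m⁻⁴
  201–246 m: Δρ/Δz = 0.25/45 = 5.6 × 10⁻³ kg m⁻⁴
  246–252 m: Δρ/Δz = 0.19/6 = 0.032 kg m⁻⁴
The largest gradient is in the 246–252 m interval — the pycnocline.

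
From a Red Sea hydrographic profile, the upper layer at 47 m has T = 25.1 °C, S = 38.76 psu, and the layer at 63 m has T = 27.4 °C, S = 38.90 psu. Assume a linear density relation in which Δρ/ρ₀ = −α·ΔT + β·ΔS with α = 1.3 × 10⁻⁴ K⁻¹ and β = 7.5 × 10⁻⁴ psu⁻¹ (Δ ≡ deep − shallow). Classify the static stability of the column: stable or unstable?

unstable

ΔT = 27.4 − 25.1 = +2.3 K and ΔS = 38.90 − 38.76 = +0.14 psu (deep − shallow).
−αΔT = -2.99 × 10⁻⁴; βΔS = 1.05 × 10⁻⁴; sum Δρ/ρ₀ = -1.94 × 10⁻⁴.
Δρ/ρ₀ < 0, so Δρ < 0: deeper water is lighter → statically unstable; the column would overturn.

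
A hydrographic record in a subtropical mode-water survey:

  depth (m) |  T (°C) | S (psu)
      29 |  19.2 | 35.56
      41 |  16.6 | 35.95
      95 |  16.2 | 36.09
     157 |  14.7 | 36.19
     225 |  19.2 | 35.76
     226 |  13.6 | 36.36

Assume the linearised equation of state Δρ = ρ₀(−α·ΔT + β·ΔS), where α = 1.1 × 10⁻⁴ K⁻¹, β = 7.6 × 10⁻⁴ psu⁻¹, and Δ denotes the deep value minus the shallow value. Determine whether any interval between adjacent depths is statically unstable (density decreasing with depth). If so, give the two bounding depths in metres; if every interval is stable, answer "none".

Evaluate Δρ/ρ₀ = −αΔT + βΔS across each adjacent pair:
  29–41 m: −αΔT+βΔS = −(1.1 × 10⁻⁴)(-2.6)+(7.6 × 10⁻⁴)(+0.39) = 5.8 × 10⁻⁴ → stable
  41–95 m: −αΔT+βΔS = −(1.1 × 10⁻⁴)(-0.4)+(7.6 × 10⁻⁴)(+0.14) = 1.5 × 10⁻⁴ → stable
  95–157 m: −αΔT+βΔS = −(1.1 × 10⁻⁴)(-1.5)+(7.6 × 10⁻⁴)(+0.10) = 2.4 × 10⁻⁴ → stable
  157–225 m: −αΔT+βΔS = −(1.1 × 10⁻⁴)(+4.5)+(7.6 × 10⁻⁴)(-0.43) = -8.2 × 10⁻⁴ → UNSTABLE
  225–226 m: −αΔT+βΔS = −(1.1 × 10⁻⁴)(-5.6)+(7.6 × 10⁻⁴)(+0.60) = 1.1 × 10⁻³ → stable
The 157–225 m interval has Δρ < 0: lighter water underlies denser water.

157–225 m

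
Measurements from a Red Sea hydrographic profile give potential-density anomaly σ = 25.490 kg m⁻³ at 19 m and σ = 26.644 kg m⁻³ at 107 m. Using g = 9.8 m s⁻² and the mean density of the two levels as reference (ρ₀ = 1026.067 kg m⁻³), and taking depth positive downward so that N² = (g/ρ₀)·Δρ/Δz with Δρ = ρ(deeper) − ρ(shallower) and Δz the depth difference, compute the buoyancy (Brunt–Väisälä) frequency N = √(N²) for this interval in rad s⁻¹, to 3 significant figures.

0.0112 rad s⁻¹

Δρ = 1026.644 − 1025.490 = 1.154 kg m⁻³ over Δz = 107 − 19 = 88 m.
N² = (9.8/1026.067) × (1.154/88) = 1.2525 × 10⁻⁴ s⁻².
N = √(1.2525 × 10⁻⁴) = 0.011192 rad s⁻¹ ≈ 0.0112 rad s⁻¹.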